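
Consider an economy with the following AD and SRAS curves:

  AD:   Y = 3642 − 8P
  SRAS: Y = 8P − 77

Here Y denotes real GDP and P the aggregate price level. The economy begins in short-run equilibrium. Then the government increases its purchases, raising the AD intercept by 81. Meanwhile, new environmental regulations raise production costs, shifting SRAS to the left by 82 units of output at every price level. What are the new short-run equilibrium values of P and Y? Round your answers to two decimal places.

After both shocks: AD is Y = 3723 − 8P and SRAS is Y = 8P − 159.
Setting them equal: 3882 = 16P, so P = 242.63.
Substituting into AD, Y = 1782.00.

P = 242.63, Y = 1782.00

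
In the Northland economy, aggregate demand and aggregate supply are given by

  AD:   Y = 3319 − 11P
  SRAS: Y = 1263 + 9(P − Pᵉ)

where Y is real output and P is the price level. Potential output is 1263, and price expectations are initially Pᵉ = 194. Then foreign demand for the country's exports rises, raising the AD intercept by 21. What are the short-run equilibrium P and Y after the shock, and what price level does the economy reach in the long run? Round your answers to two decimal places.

Short run: P = 191.15, Y = 1237.35. Long run: P = 188.82.

AD shifts right: new AD is Y = 3340 − 11P. With Pᵉ = 194, SRAS is Y = 9P − 483.
Short run: 3340 − 11P = 9P − 483 gives 3823 = 20P, so P = 191.15 and Y = 3340 − 11P = 1237.35.
Y = 1237.35 is below potential 1263; expectations adjust and SRAS shifts right until Y = 1263.
Long run: on the new AD curve, 1263 = 3340 − 11P gives P = 188.82.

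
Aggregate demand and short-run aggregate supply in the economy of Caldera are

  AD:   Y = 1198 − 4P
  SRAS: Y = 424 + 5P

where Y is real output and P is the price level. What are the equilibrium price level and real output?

Set AD = SRAS: 1198 − 4P = 424 + 5P, so 774 = 9P and P = 86.
Then Y = 1198 − 4·86 = 854.

P = 86, Y = 854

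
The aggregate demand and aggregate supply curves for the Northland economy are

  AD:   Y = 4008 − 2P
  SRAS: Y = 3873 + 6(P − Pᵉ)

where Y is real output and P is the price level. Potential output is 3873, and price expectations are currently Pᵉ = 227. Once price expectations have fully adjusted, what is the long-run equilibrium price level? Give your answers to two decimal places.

Short run: with Pᵉ = 227, SRAS is Y = 2511 + 6P. Setting AD = SRAS gives 1497 = 8P, so P = 187.13 and Y = 4008 − 2P = 3633.75.
Output 3633.75 is below potential 3873, so over time expected prices fall and SRAS shifts right until Y returns to 3873.
Long run: Y = 3873 on the AD curve gives 3873 = 4008 − 2P, so P = 67.50.

Long-run P = 67.50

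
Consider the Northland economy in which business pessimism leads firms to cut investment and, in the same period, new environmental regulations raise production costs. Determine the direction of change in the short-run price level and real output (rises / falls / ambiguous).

Price level: ambiguous; output: falls

The first event is a negative demand shock: AD shifts left, which by itself pushes P down and Y down.
The second is an adverse supply shock: SRAS shifts left, which by itself pushes P up and Y down.
The two shocks push P in opposite directions, so the effect on P is ambiguous. Both shocks push Y down, so Y falls.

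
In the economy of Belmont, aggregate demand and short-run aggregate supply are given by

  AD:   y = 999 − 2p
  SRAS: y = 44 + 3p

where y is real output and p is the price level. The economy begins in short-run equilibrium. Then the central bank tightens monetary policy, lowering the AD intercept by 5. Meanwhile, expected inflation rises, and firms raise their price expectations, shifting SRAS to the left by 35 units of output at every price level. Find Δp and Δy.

After both shocks: AD is y = 994 − 2p and SRAS is y = 9 + 3p.
Setting them equal: 985 = 5p, so p = 197.
y = 994 − 2·197 = 600.
Initially p = 191, y = 617, so Δp = +6 and Δy = -17.

Δp = +6, Δy = -17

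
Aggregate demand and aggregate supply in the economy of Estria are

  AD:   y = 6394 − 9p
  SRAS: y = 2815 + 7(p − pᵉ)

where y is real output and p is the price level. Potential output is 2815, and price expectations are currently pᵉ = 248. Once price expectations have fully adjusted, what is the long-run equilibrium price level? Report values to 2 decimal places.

Long-run p = 397.67

Short run: with pᵉ = 248, SRAS is y = 1079 + 7p. Setting AD = SRAS gives 5315 = 16p, so p = 332.19 and y = 6394 − 9p = 3404.31.
Output 3404.31 is above potential 2815, so over time expected prices rise and SRAS shifts left until y returns to 2815.
Long run: y = 2815 on the AD curve gives 2815 = 6394 − 9p, so p = 397.67.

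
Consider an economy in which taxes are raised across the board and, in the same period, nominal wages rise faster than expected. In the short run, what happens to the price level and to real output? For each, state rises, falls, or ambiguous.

The first event is a negative demand shock: AD shifts left, which by itself pushes P down and Y down.
The second is an adverse supply shock: SRAS shifts left, which by itself pushes P up and Y down.
The two shocks push P in opposite directions, so the effect on P is ambiguous. Both shocks push Y down, so Y falls.

Price level: ambiguous; output: falls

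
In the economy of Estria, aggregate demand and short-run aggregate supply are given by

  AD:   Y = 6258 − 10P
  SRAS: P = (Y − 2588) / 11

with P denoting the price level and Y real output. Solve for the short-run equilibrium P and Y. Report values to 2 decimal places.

P = 174.76, Y = 4510.38

Rearrange SRAS to Y = 2588 + 11P.
Set AD = SRAS: 6258 − 10P = 2588 + 11P, so 3670 = 21P and P = 174.76.
Substituting into AD, Y = 6258 − 10P = 4510.38.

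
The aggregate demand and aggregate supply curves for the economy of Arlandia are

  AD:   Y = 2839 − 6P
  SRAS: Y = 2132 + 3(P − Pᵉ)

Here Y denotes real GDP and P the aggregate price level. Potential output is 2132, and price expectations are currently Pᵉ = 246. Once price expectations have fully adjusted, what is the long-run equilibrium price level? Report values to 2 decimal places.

Long-run P = 117.83

Short run: with Pᵉ = 246, SRAS is Y = 1394 + 3P. Setting AD = SRAS gives 1445 = 9P, so P = 160.56 and Y = 2839 − 6P = 1875.67.
Output 1875.67 is below potential 2132, so over time expected prices fall and SRAS shifts right until Y returns to 2132.
Long run: Y = 2132 on the AD curve gives 2132 = 2839 − 6P, so P = 117.83.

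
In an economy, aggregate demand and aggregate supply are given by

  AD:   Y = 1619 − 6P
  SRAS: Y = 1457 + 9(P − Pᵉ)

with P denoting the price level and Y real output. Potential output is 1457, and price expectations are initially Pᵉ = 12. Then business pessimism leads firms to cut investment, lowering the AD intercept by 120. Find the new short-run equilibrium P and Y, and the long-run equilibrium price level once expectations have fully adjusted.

AD shifts left: new AD is Y = 1499 − 6P. With Pᵉ = 12, SRAS is Y = 1349 + 9P.
Short run: 1499 − 6P = 1349 + 9P gives 150 = 15P, so P = 10 and Y = 1499 − 6·10 = 1439.
Y = 1439 is below potential 1457; expectations adjust and SRAS shifts right until Y = 1457.
Long run: on the new AD curve, 1457 = 1499 − 6P gives P = 7.

Short run: P = 10, Y = 1439. Long run: P = 7.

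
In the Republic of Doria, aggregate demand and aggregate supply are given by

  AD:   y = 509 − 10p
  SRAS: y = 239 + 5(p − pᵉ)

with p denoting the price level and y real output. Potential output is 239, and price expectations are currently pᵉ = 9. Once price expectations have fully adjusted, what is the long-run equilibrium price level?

Long-run p = 27

Short run: with pᵉ = 9, SRAS is y = 194 + 5p. Setting AD = SRAS gives 315 = 15p, so p = 21 and y = 509 − 10·21 = 299.
Output 299 is above potential 239, so over time expected prices rise and SRAS shifts left until y returns to 239.
Long run: y = 239 on the AD curve gives 239 = 509 − 10p, so p = 27.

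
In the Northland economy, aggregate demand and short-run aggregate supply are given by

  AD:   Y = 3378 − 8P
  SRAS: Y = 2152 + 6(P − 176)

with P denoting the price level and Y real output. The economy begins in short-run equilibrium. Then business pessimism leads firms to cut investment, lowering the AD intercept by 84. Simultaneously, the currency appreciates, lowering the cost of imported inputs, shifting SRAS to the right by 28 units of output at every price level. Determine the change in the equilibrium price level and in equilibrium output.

ΔP = -8, ΔY = -20

After both shocks: AD is Y = 3294 − 8P and SRAS is Y = 1124 + 6P.
Setting them equal: 2170 = 14P, so P = 155.
Y = 3294 − 8·155 = 2054.
Initially P = 163, Y = 2074, so ΔP = -8 and ΔY = -20.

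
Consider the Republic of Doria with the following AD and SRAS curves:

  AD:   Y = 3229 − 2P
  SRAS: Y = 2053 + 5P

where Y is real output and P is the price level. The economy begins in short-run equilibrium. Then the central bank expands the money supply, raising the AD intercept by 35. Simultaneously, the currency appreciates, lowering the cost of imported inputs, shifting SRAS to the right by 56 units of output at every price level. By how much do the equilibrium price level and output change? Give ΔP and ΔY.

ΔP = -3, ΔY = +41

After both shocks: AD is Y = 3264 − 2P and SRAS is Y = 2109 + 5P.
Setting them equal: 1155 = 7P, so P = 165.
Y = 3264 − 2·165 = 2934.
Initially P = 168, Y = 2893, so ΔP = -3 and ΔY = +41.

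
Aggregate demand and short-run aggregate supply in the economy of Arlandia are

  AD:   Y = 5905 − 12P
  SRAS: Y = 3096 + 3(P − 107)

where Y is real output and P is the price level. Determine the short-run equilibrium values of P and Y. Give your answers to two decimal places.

P = 208.67, Y = 3401.00

Write SRAS as Y = 3096 + 3P − 321 = 2775 + 3P.
Set AD = SRAS: 5905 − 12P = 2775 + 3P, so 3130 = 15P and P = 208.67.
Substituting into AD, Y = 5905 − 12P = 3401.00.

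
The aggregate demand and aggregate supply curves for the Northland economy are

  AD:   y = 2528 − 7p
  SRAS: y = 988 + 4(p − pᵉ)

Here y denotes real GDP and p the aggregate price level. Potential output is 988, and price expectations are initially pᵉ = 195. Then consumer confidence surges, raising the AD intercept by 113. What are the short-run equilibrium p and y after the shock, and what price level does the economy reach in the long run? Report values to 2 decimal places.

AD shifts right: new AD is y = 2641 − 7p. With pᵉ = 195, SRAS is y = 208 + 4p.
Short run: 2641 − 7p = 208 + 4p gives 2433 = 11p, so p = 221.18 and y = 2641 − 7p = 1092.73.
y = 1092.73 is above potential 988; expectations adjust and SRAS shifts left until y = 988.
Long run: on the new AD curve, 988 = 2641 − 7p gives p = 236.14.

Short run: p = 221.18, y = 1092.73. Long run: p = 236.14.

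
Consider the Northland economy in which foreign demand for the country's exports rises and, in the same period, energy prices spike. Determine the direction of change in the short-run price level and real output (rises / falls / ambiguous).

The first event is a positive demand shock: AD shifts right, which by itself pushes P up and Y up.
The second is an adverse supply shock: SRAS shifts left, which by itself pushes P up and Y down.
Both shocks push P up, so P rises. The two shocks push Y in opposite directions, so the effect on Y is ambiguous.

Price level: rises; output: ambiguous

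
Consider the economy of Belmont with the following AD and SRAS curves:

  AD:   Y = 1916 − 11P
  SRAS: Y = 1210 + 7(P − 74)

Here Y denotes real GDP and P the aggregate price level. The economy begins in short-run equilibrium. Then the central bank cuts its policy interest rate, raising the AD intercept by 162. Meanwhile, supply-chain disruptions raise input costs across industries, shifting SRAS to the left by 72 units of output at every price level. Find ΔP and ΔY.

After both shocks: AD is Y = 2078 − 11P and SRAS is Y = 620 + 7P.
Setting them equal: 1458 = 18P, so P = 81.
Y = 2078 − 11·81 = 1187.
Initially P = 68, Y = 1168, so ΔP = +13 and ΔY = +19.

ΔP = +13, ΔY = +19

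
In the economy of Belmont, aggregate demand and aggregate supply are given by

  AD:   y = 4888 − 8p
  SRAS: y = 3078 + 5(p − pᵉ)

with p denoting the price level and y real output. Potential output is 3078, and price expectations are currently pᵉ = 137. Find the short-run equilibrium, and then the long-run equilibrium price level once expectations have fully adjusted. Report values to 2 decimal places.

Short run: p = 191.92, y = 3352.62. Long run: p = 226.25.

Short run: with pᵉ = 137, SRAS is y = 2393 + 5p. Setting AD = SRAS gives 2495 = 13p, so p = 191.92 and y = 4888 − 8p = 3352.62.
Output 3352.62 is above potential 3078, so over time expected prices rise and SRAS shifts left until y returns to 3078.
Long run: y = 3078 on the AD curve gives 3078 = 4888 − 8p, so p = 226.25.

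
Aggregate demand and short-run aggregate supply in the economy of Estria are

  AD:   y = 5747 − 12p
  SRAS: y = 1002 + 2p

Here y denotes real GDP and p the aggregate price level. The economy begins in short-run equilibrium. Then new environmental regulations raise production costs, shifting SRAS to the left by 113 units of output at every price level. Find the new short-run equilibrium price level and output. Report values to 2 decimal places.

p = 347.00, y = 1583.00

This is a negative supply shock: SRAS shifts left.
New SRAS: y = 889 + 2p.
Set AD = SRAS: 5747 − 12p = 889 + 2p, so 4858 = 14p and p = 347.00.
Substituting into AD, y = 1583.00.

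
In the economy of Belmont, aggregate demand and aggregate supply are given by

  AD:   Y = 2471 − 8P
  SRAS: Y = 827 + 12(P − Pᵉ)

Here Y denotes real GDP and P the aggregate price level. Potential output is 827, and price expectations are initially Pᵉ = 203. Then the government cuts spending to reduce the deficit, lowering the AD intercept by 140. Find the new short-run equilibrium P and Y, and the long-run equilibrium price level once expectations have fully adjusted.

Short run: P = 197, Y = 755. Long run: P = 188.

AD shifts left: new AD is Y = 2331 − 8P. With Pᵉ = 203, SRAS is Y = 12P − 1609.
Short run: 2331 − 8P = 12P − 1609 gives 3940 = 20P, so P = 197 and Y = 2331 − 8·197 = 755.
Y = 755 is below potential 827; expectations adjust and SRAS shifts right until Y = 827.
Long run: on the new AD curve, 827 = 2331 − 8P gives P = 188.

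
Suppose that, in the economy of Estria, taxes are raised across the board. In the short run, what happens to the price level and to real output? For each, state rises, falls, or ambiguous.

Price level: falls; output: falls

This is a negative demand shock: AD shifts left.
Moving along the upward-sloping SRAS curve, P falls and Y falls.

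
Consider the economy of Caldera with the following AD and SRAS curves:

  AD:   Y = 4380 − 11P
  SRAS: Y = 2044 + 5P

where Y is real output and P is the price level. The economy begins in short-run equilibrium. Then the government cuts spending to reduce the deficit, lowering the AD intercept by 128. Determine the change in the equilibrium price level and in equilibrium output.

This is a negative demand shock: AD shifts left.
New AD: Y = 4252 − 11P.
Set AD = SRAS: 4252 − 11P = 2044 + 5P, so 2208 = 16P and P = 138.
Y = 4252 − 11·138 = 2734.
Initially P = 146, Y = 2774, so ΔP = -8 and ΔY = -40.

ΔP = -8, ΔY = -40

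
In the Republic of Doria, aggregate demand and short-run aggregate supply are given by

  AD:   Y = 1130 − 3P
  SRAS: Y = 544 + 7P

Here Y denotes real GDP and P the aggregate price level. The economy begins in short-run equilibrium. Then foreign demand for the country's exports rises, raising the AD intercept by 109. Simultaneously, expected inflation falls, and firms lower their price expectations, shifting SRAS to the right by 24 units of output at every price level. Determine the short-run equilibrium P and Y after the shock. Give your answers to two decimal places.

After both shocks: AD is Y = 1239 − 3P and SRAS is Y = 568 + 7P.
Setting them equal: 671 = 10P, so P = 67.10.
Substituting into AD, Y = 1037.70.

P = 67.10, Y = 1037.70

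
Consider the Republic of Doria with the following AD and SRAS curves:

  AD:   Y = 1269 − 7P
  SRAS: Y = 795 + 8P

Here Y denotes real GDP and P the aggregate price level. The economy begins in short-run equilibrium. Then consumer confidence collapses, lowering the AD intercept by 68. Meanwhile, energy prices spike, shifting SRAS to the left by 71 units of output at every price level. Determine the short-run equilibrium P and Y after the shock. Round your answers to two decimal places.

P = 31.80, Y = 978.40

After both shocks: AD is Y = 1201 − 7P and SRAS is Y = 724 + 8P.
Setting them equal: 477 = 15P, so P = 31.80.
Substituting into AD, Y = 978.40.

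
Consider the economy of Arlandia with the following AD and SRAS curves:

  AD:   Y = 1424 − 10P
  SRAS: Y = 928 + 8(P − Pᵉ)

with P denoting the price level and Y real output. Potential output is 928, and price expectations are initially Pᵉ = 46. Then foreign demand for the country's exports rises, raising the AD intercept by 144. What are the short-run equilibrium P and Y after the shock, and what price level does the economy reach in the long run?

AD shifts right: new AD is Y = 1568 − 10P. With Pᵉ = 46, SRAS is Y = 560 + 8P.
Short run: 1568 − 10P = 560 + 8P gives 1008 = 18P, so P = 56 and Y = 1568 − 10·56 = 1008.
Y = 1008 is above potential 928; expectations adjust and SRAS shifts left until Y = 928.
Long run: on the new AD curve, 928 = 1568 − 10P gives P = 64.

Short run: P = 56, Y = 1008. Long run: P = 64.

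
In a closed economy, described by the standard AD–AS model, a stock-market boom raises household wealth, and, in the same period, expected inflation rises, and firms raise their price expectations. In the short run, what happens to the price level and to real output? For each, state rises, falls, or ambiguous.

Price level: rises; output: ambiguous

The first event is a positive demand shock: AD shifts right, which by itself pushes P up and Y up.
The second is an adverse supply shock: SRAS shifts left, which by itself pushes P up and Y down.
Both shocks push P up, so P rises. The two shocks push Y in opposite directions, so the effect on Y is ambiguous.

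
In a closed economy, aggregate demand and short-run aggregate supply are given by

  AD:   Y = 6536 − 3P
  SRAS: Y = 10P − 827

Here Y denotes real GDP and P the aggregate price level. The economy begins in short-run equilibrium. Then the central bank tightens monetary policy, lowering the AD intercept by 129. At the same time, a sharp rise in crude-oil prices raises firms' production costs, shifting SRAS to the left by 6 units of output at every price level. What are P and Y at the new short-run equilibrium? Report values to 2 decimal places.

After both shocks: AD is Y = 6407 − 3P and SRAS is Y = 10P − 833.
Setting them equal: 7240 = 13P, so P = 556.92.
Substituting into AD, Y = 4736.23.

P = 556.92, Y = 4736.23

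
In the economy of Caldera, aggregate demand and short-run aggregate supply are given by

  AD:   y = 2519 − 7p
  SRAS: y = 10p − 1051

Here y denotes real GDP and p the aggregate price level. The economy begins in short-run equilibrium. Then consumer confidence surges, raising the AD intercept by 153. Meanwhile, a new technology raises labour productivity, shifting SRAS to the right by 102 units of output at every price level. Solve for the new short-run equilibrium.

p = 213, y = 1181

After both shocks: AD is y = 2672 − 7p and SRAS is y = 10p − 949.
Setting them equal: 3621 = 17p, so p = 213.
y = 2672 − 7·213 = 1181.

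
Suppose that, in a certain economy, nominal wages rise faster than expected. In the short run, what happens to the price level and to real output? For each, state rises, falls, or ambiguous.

This is an adverse supply shock: SRAS shifts left.
Moving along the downward-sloping AD curve, P rises and Y falls.

Price level: rises; output: falls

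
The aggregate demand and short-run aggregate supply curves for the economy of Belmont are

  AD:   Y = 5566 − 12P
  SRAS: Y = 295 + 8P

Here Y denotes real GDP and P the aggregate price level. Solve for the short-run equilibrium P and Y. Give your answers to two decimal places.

Set AD = SRAS: 5566 − 12P = 295 + 8P, so 5271 = 20P and P = 263.55.
Substituting into AD, Y = 5566 − 12P = 2403.40.

P = 263.55, Y = 2403.40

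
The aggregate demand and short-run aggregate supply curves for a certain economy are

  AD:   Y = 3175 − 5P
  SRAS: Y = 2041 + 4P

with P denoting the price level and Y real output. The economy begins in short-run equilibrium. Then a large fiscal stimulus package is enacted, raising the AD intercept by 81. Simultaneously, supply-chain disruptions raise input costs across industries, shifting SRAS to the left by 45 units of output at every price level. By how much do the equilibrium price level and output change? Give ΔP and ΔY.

ΔP = +14, ΔY = +11

After both shocks: AD is Y = 3256 − 5P and SRAS is Y = 1996 + 4P.
Setting them equal: 1260 = 9P, so P = 140.
Y = 3256 − 5·140 = 2556.
Initially P = 126, Y = 2545, so ΔP = +14 and ΔY = +11.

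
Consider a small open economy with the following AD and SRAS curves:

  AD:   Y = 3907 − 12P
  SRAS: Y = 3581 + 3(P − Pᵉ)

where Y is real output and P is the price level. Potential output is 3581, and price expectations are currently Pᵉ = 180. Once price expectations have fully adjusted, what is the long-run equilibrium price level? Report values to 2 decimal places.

Short run: with Pᵉ = 180, SRAS is Y = 3041 + 3P. Setting AD = SRAS gives 866 = 15P, so P = 57.73 and Y = 3907 − 12P = 3214.20.
Output 3214.20 is below potential 3581, so over time expected prices fall and SRAS shifts right until Y returns to 3581.
Long run: Y = 3581 on the AD curve gives 3581 = 3907 − 12P, so P = 27.17.

Long-run P = 27.17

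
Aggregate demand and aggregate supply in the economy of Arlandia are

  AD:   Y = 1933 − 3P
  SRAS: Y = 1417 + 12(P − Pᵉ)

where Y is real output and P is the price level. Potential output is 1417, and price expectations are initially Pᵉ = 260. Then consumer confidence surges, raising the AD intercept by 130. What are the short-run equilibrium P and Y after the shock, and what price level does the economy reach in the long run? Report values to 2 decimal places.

AD shifts right: new AD is Y = 2063 − 3P. With Pᵉ = 260, SRAS is Y = 12P − 1703.
Short run: 2063 − 3P = 12P − 1703 gives 3766 = 15P, so P = 251.07 and Y = 2063 − 3P = 1309.80.
Y = 1309.80 is below potential 1417; expectations adjust and SRAS shifts right until Y = 1417.
Long run: on the new AD curve, 1417 = 2063 − 3P gives P = 215.33.

Short run: P = 251.07, Y = 1309.80. Long run: P = 215.33.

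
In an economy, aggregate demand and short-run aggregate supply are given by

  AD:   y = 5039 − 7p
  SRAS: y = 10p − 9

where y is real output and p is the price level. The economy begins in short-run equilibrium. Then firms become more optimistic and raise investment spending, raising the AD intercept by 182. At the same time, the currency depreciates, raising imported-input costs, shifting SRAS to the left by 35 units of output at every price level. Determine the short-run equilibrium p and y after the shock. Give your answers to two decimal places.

p = 309.71, y = 3053.06

After both shocks: AD is y = 5221 − 7p and SRAS is y = 10p − 44.
Setting them equal: 5265 = 17p, so p = 309.71.
Substituting into AD, y = 3053.06.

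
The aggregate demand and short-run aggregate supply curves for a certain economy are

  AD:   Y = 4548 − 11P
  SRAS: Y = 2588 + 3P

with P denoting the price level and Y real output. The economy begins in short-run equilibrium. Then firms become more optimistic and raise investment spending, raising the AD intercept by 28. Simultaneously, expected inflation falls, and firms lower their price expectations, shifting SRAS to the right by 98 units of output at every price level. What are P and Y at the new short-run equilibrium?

After both shocks: AD is Y = 4576 − 11P and SRAS is Y = 2686 + 3P.
Setting them equal: 1890 = 14P, so P = 135.
Y = 4576 − 11·135 = 3091.

P = 135, Y = 3091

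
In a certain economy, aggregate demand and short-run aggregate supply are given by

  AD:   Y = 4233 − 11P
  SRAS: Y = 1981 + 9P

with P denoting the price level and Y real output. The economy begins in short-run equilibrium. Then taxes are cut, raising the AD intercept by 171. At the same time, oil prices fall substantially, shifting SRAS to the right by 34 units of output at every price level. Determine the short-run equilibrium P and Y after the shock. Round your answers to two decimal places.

After both shocks: AD is Y = 4404 − 11P and SRAS is Y = 2015 + 9P.
Setting them equal: 2389 = 20P, so P = 119.45.
Substituting into AD, Y = 3090.05.

P = 119.45, Y = 3090.05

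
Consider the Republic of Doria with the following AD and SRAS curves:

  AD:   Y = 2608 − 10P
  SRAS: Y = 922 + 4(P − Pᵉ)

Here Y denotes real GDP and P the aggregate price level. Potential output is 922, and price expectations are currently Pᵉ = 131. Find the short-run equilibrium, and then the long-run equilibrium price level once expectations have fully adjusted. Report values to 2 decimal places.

Short run: with Pᵉ = 131, SRAS is Y = 398 + 4P. Setting AD = SRAS gives 2210 = 14P, so P = 157.86 and Y = 2608 − 10P = 1029.43.
Output 1029.43 is above potential 922, so over time expected prices rise and SRAS shifts left until Y returns to 922.
Long run: Y = 922 on the AD curve gives 922 = 2608 − 10P, so P = 168.60.

Short run: P = 157.86, Y = 1029.43. Long run: P = 168.60.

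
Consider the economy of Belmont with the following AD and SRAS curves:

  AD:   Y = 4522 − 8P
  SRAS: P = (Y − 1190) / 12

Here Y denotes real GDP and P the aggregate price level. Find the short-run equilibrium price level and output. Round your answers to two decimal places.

P = 166.60, Y = 3189.20

Rearrange SRAS to Y = 1190 + 12P.
Set AD = SRAS: 4522 − 8P = 1190 + 12P, so 3332 = 20P and P = 166.60.
Substituting into AD, Y = 4522 − 8P = 3189.20.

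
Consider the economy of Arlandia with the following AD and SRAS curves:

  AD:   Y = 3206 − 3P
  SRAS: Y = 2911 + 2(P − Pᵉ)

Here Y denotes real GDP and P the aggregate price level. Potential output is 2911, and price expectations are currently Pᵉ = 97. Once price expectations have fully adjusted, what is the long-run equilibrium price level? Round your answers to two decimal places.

Long-run P = 98.33

Short run: with Pᵉ = 97, SRAS is Y = 2717 + 2P. Setting AD = SRAS gives 489 = 5P, so P = 97.80 and Y = 3206 − 3P = 2912.60.
Output 2912.60 is above potential 2911, so over time expected prices rise and SRAS shifts left until Y returns to 2911.
Long run: Y = 2911 on the AD curve gives 2911 = 3206 − 3P, so P = 98.33.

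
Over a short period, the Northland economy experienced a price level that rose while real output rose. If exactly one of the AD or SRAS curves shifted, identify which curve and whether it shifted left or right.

AD shifted right

P rose and Y rose. An AD shift moves P and Y in the same direction; an SRAS shift moves them in opposite directions.
Here P and Y moved in the same direction, so the AD curve shifted.
Since Y rose, AD shifted right.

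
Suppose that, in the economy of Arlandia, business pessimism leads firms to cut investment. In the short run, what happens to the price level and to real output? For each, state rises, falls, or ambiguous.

This is a negative demand shock: AD shifts left.
Moving along the upward-sloping SRAS curve, P falls and Y falls.

Price level: falls; output: falls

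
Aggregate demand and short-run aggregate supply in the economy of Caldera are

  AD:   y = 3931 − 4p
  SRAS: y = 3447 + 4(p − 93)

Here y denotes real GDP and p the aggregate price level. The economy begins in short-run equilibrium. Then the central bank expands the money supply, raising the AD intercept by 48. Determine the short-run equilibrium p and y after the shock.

This is a positive demand shock: AD shifts right.
New AD: y = 3979 − 4p.
SRAS can be written y = 3075 + 4p.
Set AD = SRAS: 3979 − 4p = 3075 + 4p, so 904 = 8p and p = 113.
y = 3979 − 4·113 = 3527.

p = 113, y = 3527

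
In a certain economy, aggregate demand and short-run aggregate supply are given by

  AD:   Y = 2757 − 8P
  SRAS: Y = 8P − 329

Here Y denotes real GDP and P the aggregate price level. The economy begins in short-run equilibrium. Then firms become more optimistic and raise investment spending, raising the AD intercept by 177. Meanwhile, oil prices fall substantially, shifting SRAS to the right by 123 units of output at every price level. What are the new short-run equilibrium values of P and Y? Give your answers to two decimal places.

After both shocks: AD is Y = 2934 − 8P and SRAS is Y = 8P − 206.
Setting them equal: 3140 = 16P, so P = 196.25.
Substituting into AD, Y = 1364.00.

P = 196.25, Y = 1364.00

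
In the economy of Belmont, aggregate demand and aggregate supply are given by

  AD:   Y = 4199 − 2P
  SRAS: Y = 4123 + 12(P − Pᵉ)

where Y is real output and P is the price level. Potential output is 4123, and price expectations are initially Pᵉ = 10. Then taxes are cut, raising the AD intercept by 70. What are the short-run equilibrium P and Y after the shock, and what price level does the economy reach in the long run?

AD shifts right: new AD is Y = 4269 − 2P. With Pᵉ = 10, SRAS is Y = 4003 + 12P.
Short run: 4269 − 2P = 4003 + 12P gives 266 = 14P, so P = 19 and Y = 4269 − 2·19 = 4231.
Y = 4231 is above potential 4123; expectations adjust and SRAS shifts left until Y = 4123.
Long run: on the new AD curve, 4123 = 4269 − 2P gives P = 73.

Short run: P = 19, Y = 4231. Long run: P = 73.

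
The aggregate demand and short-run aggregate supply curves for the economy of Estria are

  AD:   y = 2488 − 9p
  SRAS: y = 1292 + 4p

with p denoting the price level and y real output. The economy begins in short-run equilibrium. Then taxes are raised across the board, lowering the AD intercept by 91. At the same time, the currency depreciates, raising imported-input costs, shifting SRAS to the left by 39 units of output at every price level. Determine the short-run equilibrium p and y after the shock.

p = 88, y = 1605

After both shocks: AD is y = 2397 − 9p and SRAS is y = 1253 + 4p.
Setting them equal: 1144 = 13p, so p = 88.
y = 2397 − 9·88 = 1605.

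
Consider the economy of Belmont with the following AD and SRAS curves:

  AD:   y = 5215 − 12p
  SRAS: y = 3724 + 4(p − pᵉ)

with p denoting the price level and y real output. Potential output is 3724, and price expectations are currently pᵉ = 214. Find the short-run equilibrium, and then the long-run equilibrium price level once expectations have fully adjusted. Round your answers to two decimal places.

Short run: with pᵉ = 214, SRAS is y = 2868 + 4p. Setting AD = SRAS gives 2347 = 16p, so p = 146.69 and y = 5215 − 12p = 3454.75.
Output 3454.75 is below potential 3724, so over time expected prices fall and SRAS shifts right until y returns to 3724.
Long run: y = 3724 on the AD curve gives 3724 = 5215 − 12p, so p = 124.25.

Short run: p = 146.69, y = 3454.75. Long run: p = 124.25.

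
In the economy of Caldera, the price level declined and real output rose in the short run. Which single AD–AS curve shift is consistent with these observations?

P fell and Y rose. An AD shift moves P and Y in the same direction; an SRAS shift moves them in opposite directions.
Here P and Y moved in opposite directions, so the SRAS curve shifted.
Since Y rose, SRAS shifted right.

SRAS shifted right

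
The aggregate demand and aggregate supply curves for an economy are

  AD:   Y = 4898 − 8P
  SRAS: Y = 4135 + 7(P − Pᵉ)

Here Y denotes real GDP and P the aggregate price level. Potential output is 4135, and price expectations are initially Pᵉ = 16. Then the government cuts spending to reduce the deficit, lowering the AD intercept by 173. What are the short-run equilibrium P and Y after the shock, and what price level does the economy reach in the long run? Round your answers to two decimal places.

Short run: P = 46.80, Y = 4350.60. Long run: P = 73.75.

AD shifts left: new AD is Y = 4725 − 8P. With Pᵉ = 16, SRAS is Y = 4023 + 7P.
Short run: 4725 − 8P = 4023 + 7P gives 702 = 15P, so P = 46.80 and Y = 4725 − 8P = 4350.60.
Y = 4350.60 is above potential 4135; expectations adjust and SRAS shifts left until Y = 4135.
Long run: on the new AD curve, 4135 = 4725 − 8P gives P = 73.75.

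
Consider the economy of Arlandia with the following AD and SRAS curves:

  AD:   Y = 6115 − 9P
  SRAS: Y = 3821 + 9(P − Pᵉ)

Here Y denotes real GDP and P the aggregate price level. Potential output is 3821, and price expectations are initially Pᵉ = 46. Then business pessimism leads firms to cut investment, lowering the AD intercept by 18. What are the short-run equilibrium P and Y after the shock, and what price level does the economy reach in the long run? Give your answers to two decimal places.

AD shifts left: new AD is Y = 6097 − 9P. With Pᵉ = 46, SRAS is Y = 3407 + 9P.
Short run: 6097 − 9P = 3407 + 9P gives 2690 = 18P, so P = 149.44 and Y = 6097 − 9P = 4752.00.
Y = 4752.00 is above potential 3821; expectations adjust and SRAS shifts left until Y = 3821.
Long run: on the new AD curve, 3821 = 6097 − 9P gives P = 252.89.

Short run: P = 149.44, Y = 4752.00. Long run: P = 252.89.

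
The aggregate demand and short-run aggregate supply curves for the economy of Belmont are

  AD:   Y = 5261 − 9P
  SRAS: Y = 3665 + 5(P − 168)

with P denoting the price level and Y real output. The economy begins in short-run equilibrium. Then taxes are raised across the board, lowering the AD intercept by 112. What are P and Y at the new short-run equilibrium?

This is a negative demand shock: AD shifts left.
New AD: Y = 5149 − 9P.
SRAS can be written Y = 2825 + 5P.
Set AD = SRAS: 5149 − 9P = 2825 + 5P, so 2324 = 14P and P = 166.
Y = 5149 − 9·166 = 3655.

P = 166, Y = 3655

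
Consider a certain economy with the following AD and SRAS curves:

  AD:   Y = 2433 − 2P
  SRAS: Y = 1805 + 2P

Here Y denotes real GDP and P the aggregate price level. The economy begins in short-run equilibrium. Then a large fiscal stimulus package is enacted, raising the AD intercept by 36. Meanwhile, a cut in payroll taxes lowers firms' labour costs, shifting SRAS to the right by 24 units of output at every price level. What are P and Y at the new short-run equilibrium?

P = 160, Y = 2149

After both shocks: AD is Y = 2469 − 2P and SRAS is Y = 1829 + 2P.
Setting them equal: 640 = 4P, so P = 160.
Y = 2469 − 2·160 = 2149.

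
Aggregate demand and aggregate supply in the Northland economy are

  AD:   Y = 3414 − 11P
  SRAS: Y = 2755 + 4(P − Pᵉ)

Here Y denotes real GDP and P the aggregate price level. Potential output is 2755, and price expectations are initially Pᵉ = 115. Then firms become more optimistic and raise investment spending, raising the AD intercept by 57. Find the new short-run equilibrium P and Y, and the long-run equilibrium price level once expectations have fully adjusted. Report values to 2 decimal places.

Short run: P = 78.40, Y = 2608.60. Long run: P = 65.09.

AD shifts right: new AD is Y = 3471 − 11P. With Pᵉ = 115, SRAS is Y = 2295 + 4P.
Short run: 3471 − 11P = 2295 + 4P gives 1176 = 15P, so P = 78.40 and Y = 3471 − 11P = 2608.60.
Y = 2608.60 is below potential 2755; expectations adjust and SRAS shifts right until Y = 2755.
Long run: on the new AD curve, 2755 = 3471 − 11P gives P = 65.09.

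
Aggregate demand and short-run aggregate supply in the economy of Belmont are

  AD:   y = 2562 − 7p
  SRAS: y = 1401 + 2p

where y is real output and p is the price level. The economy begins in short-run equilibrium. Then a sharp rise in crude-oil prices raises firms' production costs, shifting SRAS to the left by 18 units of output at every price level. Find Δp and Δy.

This is a negative supply shock: SRAS shifts left.
New SRAS: y = 1383 + 2p.
Set AD = SRAS: 2562 − 7p = 1383 + 2p, so 1179 = 9p and p = 131.
y = 2562 − 7·131 = 1645.
Initially p = 129, y = 1659, so Δp = +2 and Δy = -14.

Δp = +2, Δy = -14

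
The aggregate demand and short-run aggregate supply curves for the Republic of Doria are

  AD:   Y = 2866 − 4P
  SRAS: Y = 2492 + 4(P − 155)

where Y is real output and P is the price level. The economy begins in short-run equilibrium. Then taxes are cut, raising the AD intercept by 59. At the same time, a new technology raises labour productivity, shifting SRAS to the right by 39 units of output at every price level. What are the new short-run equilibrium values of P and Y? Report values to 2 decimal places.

After both shocks: AD is Y = 2925 − 4P and SRAS is Y = 1911 + 4P.
Setting them equal: 1014 = 8P, so P = 126.75.
Substituting into AD, Y = 2418.00.

P = 126.75, Y = 2418.00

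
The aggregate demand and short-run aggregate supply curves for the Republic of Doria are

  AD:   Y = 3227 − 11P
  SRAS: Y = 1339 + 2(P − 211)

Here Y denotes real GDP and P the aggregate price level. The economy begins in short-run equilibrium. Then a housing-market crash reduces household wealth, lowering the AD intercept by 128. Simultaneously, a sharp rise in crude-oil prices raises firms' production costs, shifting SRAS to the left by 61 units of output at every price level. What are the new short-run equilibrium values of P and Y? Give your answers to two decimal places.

P = 172.54, Y = 1201.08

After both shocks: AD is Y = 3099 − 11P and SRAS is Y = 856 + 2P.
Setting them equal: 2243 = 13P, so P = 172.54.
Substituting into AD, Y = 1201.08.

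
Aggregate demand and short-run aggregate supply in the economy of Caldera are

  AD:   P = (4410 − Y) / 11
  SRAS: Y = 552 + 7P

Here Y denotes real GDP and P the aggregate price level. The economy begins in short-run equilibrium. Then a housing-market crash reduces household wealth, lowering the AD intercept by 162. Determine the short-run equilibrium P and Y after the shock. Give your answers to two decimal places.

P = 205.33, Y = 1989.33

This is a negative demand shock: AD shifts left.
New AD: Y = 4248 − 11P.
Set AD = SRAS: 4248 − 11P = 552 + 7P, so 3696 = 18P and P = 205.33.
Substituting into AD, Y = 1989.33.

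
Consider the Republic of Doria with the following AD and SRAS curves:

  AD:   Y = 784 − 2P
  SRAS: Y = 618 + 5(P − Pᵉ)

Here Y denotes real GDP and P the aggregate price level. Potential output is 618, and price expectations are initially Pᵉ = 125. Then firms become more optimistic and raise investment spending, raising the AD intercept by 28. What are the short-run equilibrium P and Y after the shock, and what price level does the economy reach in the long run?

Short run: P = 117, Y = 578. Long run: P = 97.

AD shifts right: new AD is Y = 812 − 2P. With Pᵉ = 125, SRAS is Y = 5P − 7.
Short run: 812 − 2P = 5P − 7 gives 819 = 7P, so P = 117 and Y = 812 − 2·117 = 578.
Y = 578 is below potential 618; expectations adjust and SRAS shifts right until Y = 618.
Long run: on the new AD curve, 618 = 812 − 2P gives P = 97.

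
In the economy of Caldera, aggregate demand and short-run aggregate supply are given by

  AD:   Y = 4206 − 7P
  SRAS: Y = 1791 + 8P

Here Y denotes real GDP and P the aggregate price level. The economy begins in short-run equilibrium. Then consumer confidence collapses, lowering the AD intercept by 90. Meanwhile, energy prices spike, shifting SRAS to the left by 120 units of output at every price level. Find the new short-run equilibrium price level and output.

After both shocks: AD is Y = 4116 − 7P and SRAS is Y = 1671 + 8P.
Setting them equal: 2445 = 15P, so P = 163.
Y = 4116 − 7·163 = 2975.

P = 163, Y = 2975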